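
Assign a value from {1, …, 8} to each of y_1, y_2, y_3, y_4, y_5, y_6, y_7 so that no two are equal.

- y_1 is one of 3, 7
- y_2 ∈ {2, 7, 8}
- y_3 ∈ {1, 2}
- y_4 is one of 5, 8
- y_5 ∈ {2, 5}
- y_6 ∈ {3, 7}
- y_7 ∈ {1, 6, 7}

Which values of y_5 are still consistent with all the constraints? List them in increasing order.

The 7 variables draw from only 7 values {1, 2, 3, 5, 6, 7, 8}, so each is used; only y_7 can be 6, hence y_7 = 6.
The 6 still-open variables draw from only 6 values {1, 2, 3, 5, 7, 8}, so each is used; only y_3 can be 1, hence y_3 = 1.
y_1 and y_6 share exactly the 2 values {3, 7}; by pigeonhole those values go to them, so strike 3, 7 from y_2.
No further eliminations apply; y_5 can still be any of 2, 5.

2, 5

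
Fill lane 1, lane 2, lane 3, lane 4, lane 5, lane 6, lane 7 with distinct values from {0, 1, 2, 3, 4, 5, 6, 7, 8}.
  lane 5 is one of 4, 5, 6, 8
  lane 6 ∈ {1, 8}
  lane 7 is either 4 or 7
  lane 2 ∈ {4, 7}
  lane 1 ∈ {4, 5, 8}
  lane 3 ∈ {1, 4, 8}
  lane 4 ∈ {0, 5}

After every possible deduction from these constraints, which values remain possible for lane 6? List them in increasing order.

The 7 variables draw from only 7 values {0, 1, 4, 5, 6, 7, 8}, so each is used; only lane 4 can be 0, hence lane 4 = 0.
Among the 6 still-open variables, 6 fits only lane 5 (and all 6 values in {1, 4, 5, 6, 7, 8} must be used), so lane 5 = 6.
The 5 still-open variables together cover exactly {1, 4, 5, 7, 8} — 5 values for 5 variables — and 5 appears only in lane 1's list, so lane 1 = 5.
lane 2 and lane 7 share exactly the 2 values {4, 7}; by pigeonhole those values go to them, so strike 4, 7 from lane 3.
No further eliminations apply; lane 6 can still be any of 1, 8.

1, 8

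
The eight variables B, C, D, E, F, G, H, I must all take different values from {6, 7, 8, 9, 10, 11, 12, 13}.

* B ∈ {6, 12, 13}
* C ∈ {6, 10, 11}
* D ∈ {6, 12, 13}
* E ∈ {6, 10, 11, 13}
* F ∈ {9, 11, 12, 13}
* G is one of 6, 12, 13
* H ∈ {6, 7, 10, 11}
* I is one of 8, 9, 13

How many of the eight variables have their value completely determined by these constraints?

3

The 8 variables draw from only 8 values {6, 7, 8, 9, 10, 11, 12, 13}, so each is used; only H can be 7, hence H = 7.
The 7 still-open variables together cover exactly {6, 8, 9, 10, 11, 12, 13} — 7 values for 7 variables — and 8 appears only in I's list, so I = 8.
The 6 still-open variables draw from only 6 values {6, 9, 10, 11, 12, 13}, so each is used; only F can be 9, hence F = 9.
B, D, G share exactly the 3 values {6, 12, 13}; by pigeonhole those values go to them, so strike 6, 12, 13 from C, E.
Determined: F=9, H=7, I=8. The other variables each still have more than one consistent value. That makes 3.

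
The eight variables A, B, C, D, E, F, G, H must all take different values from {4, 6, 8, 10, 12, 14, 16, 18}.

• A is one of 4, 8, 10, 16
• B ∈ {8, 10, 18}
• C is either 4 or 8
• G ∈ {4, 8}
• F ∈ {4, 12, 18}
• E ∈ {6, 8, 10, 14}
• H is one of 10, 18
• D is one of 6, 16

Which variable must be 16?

A

Among the 8 variables, 12 fits only F (and all 8 values in {4, 6, 8, 10, 12, 14, 16, 18} must be used), so F = 12.
Among the 7 still-open variables, 14 fits only E (and all 7 values in {4, 6, 8, 10, 14, 16, 18} must be used), so E = 14.
The 6 still-open variables draw from only 6 values {4, 6, 8, 10, 16, 18}, so each is used; only D can be 6, hence D = 6.
Among the 5 still-open variables, 16 fits only A (and all 5 values in {4, 8, 10, 16, 18} must be used), so A = 16.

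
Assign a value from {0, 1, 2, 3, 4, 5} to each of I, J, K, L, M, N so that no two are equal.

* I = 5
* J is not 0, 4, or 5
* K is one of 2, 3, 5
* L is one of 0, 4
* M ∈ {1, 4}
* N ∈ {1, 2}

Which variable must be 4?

I must be 5 (only option left). Strike 5 from K.
The 5 still-open variables draw from only 5 values {0, 1, 2, 3, 4}, so each is used; only L can be 0, hence L = 0.
The 4 still-open variables together cover exactly {1, 2, 3, 4} — 4 values for 4 variables — and 4 appears only in M's list, so M = 4.

M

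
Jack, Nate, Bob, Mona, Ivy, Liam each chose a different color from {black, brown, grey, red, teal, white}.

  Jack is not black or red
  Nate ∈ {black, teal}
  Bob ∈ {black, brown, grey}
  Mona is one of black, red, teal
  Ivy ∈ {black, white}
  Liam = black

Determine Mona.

red

Liam must be black (only option left). So Nate, Bob, Mona, Ivy can't be black.
Nate must be teal (only option left). Remove teal from Jack, Mona.
So Mona = red.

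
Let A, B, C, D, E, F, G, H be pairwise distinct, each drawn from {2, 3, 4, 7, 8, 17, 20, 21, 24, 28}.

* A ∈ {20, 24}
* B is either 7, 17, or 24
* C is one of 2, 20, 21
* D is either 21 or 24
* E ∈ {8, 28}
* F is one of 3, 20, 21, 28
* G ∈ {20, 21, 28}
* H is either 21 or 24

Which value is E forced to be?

8

D and H between them cover only {21, 24} — a naked pair. Remove those values from A, B, C, F, G.
A has just one choice, so A = 20. Strike 20 from C, F, G.
That leaves C = 2.
G's domain is down to {28}, so G = 28. Remove 28 from E, F.
So E = 8.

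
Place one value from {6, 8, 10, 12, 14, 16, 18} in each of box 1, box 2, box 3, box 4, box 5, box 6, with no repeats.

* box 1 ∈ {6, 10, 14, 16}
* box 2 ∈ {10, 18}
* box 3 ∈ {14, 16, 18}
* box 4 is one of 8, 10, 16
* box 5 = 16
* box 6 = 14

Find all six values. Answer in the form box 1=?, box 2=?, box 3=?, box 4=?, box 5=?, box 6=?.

box 1=6, box 2=10, box 3=18, box 4=8, box 5=16, box 6=14

box 5's domain is down to {16}, so box 5 = 16. So box 1, box 3, box 4 can't be 16.
That leaves box 6 = 14. Remove 14 from box 1, box 3.
box 3 must be 18 (only option left). So box 2 can't be 18.
box 2's domain is down to {10}, so box 2 = 10. Strike 10 from box 1, box 4.
That leaves box 4 = 8.
box 1 has just one choice, so box 1 = 6.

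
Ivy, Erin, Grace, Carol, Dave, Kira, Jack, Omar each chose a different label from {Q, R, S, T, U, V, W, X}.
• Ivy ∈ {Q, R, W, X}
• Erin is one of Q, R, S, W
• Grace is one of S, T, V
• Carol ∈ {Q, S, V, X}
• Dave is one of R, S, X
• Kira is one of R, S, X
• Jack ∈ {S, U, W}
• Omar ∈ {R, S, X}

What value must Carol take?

V

The 8 variables draw from only 8 values {Q, R, S, T, U, V, W, X}, so each is used; only Grace can be T, hence Grace = T.
The 7 still-open variables together cover exactly {Q, R, S, U, V, W, X} — 7 values for 7 variables — and U appears only in Jack's list, so Jack = U.
Among the 6 still-open variables, V fits only Carol (and all 6 values in {Q, R, S, V, W, X} must be used), so Carol = V.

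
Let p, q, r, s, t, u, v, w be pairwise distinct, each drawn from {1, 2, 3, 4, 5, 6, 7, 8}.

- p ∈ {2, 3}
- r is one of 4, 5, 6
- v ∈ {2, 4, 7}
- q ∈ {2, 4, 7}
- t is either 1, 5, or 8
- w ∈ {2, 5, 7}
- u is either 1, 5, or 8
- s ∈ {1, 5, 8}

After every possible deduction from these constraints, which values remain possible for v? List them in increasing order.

Among the 8 variables, 3 fits only p (and all 8 values in {1, 2, 3, 4, 5, 6, 7, 8} must be used), so p = 3.
The 7 still-open variables together cover exactly {1, 2, 4, 5, 6, 7, 8} — 7 values for 7 variables — and 6 appears only in r's list, so r = 6.
s, t, u between them cover only {1, 5, 8} — a naked triple. Remove those values from w.
No further eliminations apply; v can still be any of 2, 4, 7.

2, 4, 7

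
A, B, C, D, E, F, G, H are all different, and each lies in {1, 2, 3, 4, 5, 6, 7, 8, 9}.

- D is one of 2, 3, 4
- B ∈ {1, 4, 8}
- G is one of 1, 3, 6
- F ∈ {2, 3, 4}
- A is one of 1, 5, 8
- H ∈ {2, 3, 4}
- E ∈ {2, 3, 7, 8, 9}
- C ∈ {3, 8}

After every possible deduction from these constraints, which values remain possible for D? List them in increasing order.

D, F, H between them cover only {2, 3, 4} — a naked triple. Remove those values from B, C, E, G.
C has just one choice, so C = 8. Remove 8 from A, B, E.
B has just one choice, so B = 1. Strike 1 from A, G.
G's domain is down to {6}, so G = 6.
That leaves A = 5.
No further eliminations apply; D can still be any of 2, 3, 4.

2, 3, 4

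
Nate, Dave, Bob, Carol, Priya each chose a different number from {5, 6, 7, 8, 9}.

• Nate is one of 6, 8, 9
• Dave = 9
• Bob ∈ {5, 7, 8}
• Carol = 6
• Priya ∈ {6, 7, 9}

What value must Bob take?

Dave has just one choice, so Dave = 9. Eliminate 9 elsewhere: Nate, Priya.
Carol's domain is down to {6}, so Carol = 6. Eliminate 6 elsewhere: Nate, Priya.
Priya's domain is down to {7}, so Priya = 7. Eliminate 7 elsewhere: Bob.
That leaves Nate = 8. Strike 8 from Bob.
So Bob = 5.

5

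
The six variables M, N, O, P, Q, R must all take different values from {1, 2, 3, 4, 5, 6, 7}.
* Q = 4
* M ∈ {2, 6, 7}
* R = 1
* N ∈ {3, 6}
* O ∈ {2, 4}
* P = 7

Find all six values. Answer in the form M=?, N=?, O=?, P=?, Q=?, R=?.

M=6, N=3, O=2, P=7, Q=4, R=1

P must be 7 (only option left). Eliminate 7 elsewhere: M.
That leaves Q = 4. Strike 4 from O.
That leaves R = 1.
O's domain is down to {2}, so O = 2. Strike 2 from M.
M has just one choice, so M = 6. So N can't be 6.
N has just one choice, so N = 3.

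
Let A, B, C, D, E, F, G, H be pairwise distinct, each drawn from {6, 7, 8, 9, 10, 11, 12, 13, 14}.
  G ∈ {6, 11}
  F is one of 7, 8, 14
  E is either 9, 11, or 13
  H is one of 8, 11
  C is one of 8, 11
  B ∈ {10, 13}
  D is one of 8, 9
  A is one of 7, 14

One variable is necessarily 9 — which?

D

Among the 8 variables, 6 fits only G (and all 8 values in {6, 7, 8, 9, 10, 11, 13, 14} must be used), so G = 6.
The 7 still-open variables draw from only 7 values {7, 8, 9, 10, 11, 13, 14}, so each is used; only B can be 10, hence B = 10.
The 6 still-open variables draw from only 6 values {7, 8, 9, 11, 13, 14}, so each is used; only E can be 13, hence E = 13.
Among the 5 still-open variables, 9 fits only D (and all 5 values in {7, 8, 9, 11, 14} must be used), so D = 9.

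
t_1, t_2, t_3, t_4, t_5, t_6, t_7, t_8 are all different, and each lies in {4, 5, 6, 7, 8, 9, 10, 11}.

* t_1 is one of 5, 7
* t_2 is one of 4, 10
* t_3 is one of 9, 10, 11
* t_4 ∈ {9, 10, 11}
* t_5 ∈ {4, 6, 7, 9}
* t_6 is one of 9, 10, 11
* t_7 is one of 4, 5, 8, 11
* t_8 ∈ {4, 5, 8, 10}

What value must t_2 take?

Among the 8 variables, 6 fits only t_5 (and all 8 values in {4, 5, 6, 7, 8, 9, 10, 11} must be used), so t_5 = 6.
The 7 still-open variables draw from only 7 values {4, 5, 7, 8, 9, 10, 11}, so each is used; only t_1 can be 7, hence t_1 = 7.
The 3 variables t_3, t_4, t_6 are confined to {9, 10, 11}, which locks those values in; drop them from t_2, t_7, t_8.
So t_2 = 4.

4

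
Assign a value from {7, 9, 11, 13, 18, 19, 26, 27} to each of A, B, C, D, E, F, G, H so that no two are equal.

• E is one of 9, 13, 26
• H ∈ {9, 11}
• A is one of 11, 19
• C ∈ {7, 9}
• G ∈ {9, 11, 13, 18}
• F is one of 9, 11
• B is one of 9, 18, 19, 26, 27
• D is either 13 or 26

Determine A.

19

Among the 8 variables, 7 fits only C (and all 8 values in {7, 9, 11, 13, 18, 19, 26, 27} must be used), so C = 7.
Among the 7 still-open variables, 27 fits only B (and all 7 values in {9, 11, 13, 18, 19, 26, 27} must be used), so B = 27.
Among the 6 still-open variables, 18 fits only G (and all 6 values in {9, 11, 13, 18, 19, 26} must be used), so G = 18.
The 5 still-open variables draw from only 5 values {9, 11, 13, 19, 26}, so each is used; only A can be 19, hence A = 19.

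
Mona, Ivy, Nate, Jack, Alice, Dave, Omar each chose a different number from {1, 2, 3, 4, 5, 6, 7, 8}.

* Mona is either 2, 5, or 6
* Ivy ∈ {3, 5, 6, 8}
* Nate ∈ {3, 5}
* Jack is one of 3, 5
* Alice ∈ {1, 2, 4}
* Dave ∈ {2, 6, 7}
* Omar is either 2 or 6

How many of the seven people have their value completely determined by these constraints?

Nate and Jack share exactly the 2 values {3, 5}; by pigeonhole those values go to them, so strike 3, 5 from Mona, Ivy.
Mona and Omar between them cover only {2, 6} — a naked pair. Remove those values from Ivy, Alice, Dave.
That leaves Ivy = 8.
That leaves Dave = 7.
Determined: Ivy=8, Dave=7. The other people each still have more than one consistent value. That makes 2.

2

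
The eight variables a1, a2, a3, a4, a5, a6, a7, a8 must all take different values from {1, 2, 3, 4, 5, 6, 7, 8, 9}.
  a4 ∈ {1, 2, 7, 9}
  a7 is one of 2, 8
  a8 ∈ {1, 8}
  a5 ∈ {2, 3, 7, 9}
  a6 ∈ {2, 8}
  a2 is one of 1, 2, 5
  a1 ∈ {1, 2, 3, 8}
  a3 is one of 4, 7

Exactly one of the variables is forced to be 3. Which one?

a1

Among the 8 variables, 4 fits only a3 (and all 8 values in {1, 2, 3, 4, 5, 7, 8, 9} must be used), so a3 = 4.
The 7 still-open variables together cover exactly {1, 2, 3, 5, 7, 8, 9} — 7 values for 7 variables — and 5 appears only in a2's list, so a2 = 5.
a6 and a7 between them cover only {2, 8} — a naked pair. Remove those values from a1, a4, a5, a8.
a8 has just one choice, so a8 = 1. Remove 1 from a1, a4.
So 3 goes to a1.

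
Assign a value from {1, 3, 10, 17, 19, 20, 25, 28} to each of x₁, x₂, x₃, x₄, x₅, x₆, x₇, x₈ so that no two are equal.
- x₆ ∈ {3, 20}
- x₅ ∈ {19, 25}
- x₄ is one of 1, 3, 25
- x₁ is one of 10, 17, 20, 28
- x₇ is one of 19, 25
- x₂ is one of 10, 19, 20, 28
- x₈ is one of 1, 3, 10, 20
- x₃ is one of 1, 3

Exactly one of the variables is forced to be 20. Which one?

x₆

Among the 8 variables, 17 fits only x₁ (and all 8 values in {1, 3, 10, 17, 19, 20, 25, 28} must be used), so x₁ = 17.
The 7 still-open variables draw from only 7 values {1, 3, 10, 19, 20, 25, 28}, so each is used; only x₂ can be 28, hence x₂ = 28.
Among the 6 still-open variables, 10 fits only x₈ (and all 6 values in {1, 3, 10, 19, 20, 25} must be used), so x₈ = 10.
The 5 still-open variables together cover exactly {1, 3, 19, 20, 25} — 5 values for 5 variables — and 20 appears only in x₆'s list, so x₆ = 20.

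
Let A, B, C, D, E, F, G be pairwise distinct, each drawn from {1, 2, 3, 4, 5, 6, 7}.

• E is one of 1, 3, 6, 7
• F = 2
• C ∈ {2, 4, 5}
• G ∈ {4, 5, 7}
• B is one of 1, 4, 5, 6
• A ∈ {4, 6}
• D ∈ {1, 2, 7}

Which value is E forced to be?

3

F must be 2 (only option left). Remove 2 from C, D.
The 6 still-open variables together cover exactly {1, 3, 4, 5, 6, 7} — 6 values for 6 variables — and 3 appears only in E's list, so E = 3.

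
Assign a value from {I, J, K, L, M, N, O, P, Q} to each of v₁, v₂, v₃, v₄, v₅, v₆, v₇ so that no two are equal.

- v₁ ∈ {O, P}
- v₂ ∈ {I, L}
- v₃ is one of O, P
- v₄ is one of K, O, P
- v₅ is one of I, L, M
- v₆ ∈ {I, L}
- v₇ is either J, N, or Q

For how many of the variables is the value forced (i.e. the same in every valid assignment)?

v₁ and v₃ between them cover only {O, P} — a naked pair. Remove those values from v₄.
That leaves v₄ = K.
v₂ and v₆ share exactly the 2 values {I, L}; by pigeonhole those values go to them, so strike I, L from v₅.
v₅ has just one choice, so v₅ = M.
Determined: v₄=K, v₅=M. The other variables each still have more than one consistent value. That makes 2.

2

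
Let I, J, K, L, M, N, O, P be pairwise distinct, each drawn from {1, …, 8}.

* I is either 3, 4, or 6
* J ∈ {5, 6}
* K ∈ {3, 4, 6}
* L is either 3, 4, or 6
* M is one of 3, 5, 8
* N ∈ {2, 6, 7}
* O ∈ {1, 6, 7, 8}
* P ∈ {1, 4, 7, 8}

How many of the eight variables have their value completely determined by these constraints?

3

The 8 variables together cover exactly {1, 2, 3, 4, 5, 6, 7, 8} — 8 values for 8 variables — and 2 appears only in N's list, so N = 2.
The 3 variables I, K, L are confined to {3, 4, 6}, which locks those values in; drop them from J, M, O, P.
J's domain is down to {5}, so J = 5. Strike 5 from M.
M's domain is down to {8}, so M = 8. So O, P can't be 8.
Determined: J=5, M=8, N=2. The other variables each still have more than one consistent value. That makes 3.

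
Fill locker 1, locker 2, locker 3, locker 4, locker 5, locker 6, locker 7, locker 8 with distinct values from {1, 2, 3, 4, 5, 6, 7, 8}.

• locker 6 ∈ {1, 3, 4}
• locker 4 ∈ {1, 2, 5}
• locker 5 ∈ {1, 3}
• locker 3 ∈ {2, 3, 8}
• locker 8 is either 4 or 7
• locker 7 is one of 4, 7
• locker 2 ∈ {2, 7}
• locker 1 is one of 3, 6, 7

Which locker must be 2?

locker 2

The 8 variables together cover exactly {1, 2, 3, 4, 5, 6, 7, 8} — 8 values for 8 variables — and 5 appears only in locker 4's list, so locker 4 = 5.
The 7 still-open variables draw from only 7 values {1, 2, 3, 4, 6, 7, 8}, so each is used; only locker 1 can be 6, hence locker 1 = 6.
The 6 still-open variables together cover exactly {1, 2, 3, 4, 7, 8} — 6 values for 6 variables — and 8 appears only in locker 3's list, so locker 3 = 8.
The 5 still-open variables draw from only 5 values {1, 2, 3, 4, 7}, so each is used; only locker 2 can be 2, hence locker 2 = 2.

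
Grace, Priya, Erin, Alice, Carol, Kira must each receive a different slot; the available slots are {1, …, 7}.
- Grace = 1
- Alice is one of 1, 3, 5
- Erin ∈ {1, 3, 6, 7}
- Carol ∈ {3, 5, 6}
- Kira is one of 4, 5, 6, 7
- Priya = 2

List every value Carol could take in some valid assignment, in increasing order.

3, 5, 6

Grace must be 1 (only option left). Eliminate 1 elsewhere: Erin, Alice.
Priya has just one choice, so Priya = 2.
No further eliminations apply; Carol can still be any of 3, 5, 6.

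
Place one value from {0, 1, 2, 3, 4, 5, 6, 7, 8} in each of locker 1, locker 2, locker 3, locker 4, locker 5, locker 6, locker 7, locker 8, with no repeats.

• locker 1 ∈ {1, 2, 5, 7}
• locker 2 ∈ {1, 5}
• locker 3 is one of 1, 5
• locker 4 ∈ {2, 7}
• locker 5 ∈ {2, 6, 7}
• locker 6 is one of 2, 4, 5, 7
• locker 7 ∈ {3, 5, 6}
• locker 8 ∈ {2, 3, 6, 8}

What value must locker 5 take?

6

Among the 8 variables, 4 fits only locker 6 (and all 8 values in {1, 2, 3, 4, 5, 6, 7, 8} must be used), so locker 6 = 4.
The 7 still-open variables draw from only 7 values {1, 2, 3, 5, 6, 7, 8}, so each is used; only locker 8 can be 8, hence locker 8 = 8.
The 6 still-open variables together cover exactly {1, 2, 3, 5, 6, 7} — 6 values for 6 variables — and 3 appears only in locker 7's list, so locker 7 = 3.
The 5 still-open variables draw from only 5 values {1, 2, 5, 6, 7}, so each is used; only locker 5 can be 6, hence locker 5 = 6.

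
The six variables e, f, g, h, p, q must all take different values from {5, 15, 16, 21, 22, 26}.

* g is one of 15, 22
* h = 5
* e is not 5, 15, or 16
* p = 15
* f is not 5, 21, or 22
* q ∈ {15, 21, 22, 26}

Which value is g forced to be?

22

h must be 5 (only option left).
p has just one choice, so p = 15. Strike 15 from f, g, q.
So g = 22.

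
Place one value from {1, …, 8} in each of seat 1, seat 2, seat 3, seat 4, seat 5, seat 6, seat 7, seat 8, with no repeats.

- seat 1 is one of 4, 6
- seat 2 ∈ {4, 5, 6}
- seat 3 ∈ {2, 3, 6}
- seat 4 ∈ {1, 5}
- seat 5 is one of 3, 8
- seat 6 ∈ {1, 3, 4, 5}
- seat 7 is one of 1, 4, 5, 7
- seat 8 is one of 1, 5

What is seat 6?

The 8 variables draw from only 8 values {1, 2, 3, 4, 5, 6, 7, 8}, so each is used; only seat 3 can be 2, hence seat 3 = 2.
The 7 still-open variables draw from only 7 values {1, 3, 4, 5, 6, 7, 8}, so each is used; only seat 7 can be 7, hence seat 7 = 7.
Among the 6 still-open variables, 8 fits only seat 5 (and all 6 values in {1, 3, 4, 5, 6, 8} must be used), so seat 5 = 8.
The 5 still-open variables together cover exactly {1, 3, 4, 5, 6} — 5 values for 5 variables — and 3 appears only in seat 6's list, so seat 6 = 3.

3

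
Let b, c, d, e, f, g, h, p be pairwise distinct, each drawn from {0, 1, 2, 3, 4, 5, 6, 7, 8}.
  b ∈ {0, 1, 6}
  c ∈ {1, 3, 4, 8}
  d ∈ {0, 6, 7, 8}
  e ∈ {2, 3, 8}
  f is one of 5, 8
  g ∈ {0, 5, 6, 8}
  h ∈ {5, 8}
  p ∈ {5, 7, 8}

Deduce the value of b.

1

The 2 variables f and h are confined to {5, 8}, which locks those values in; drop them from c, d, e, g, p.
p must be 7 (only option left). Remove 7 from d.
d and g between them cover only {0, 6} — a naked pair. Remove those values from b.
So b = 1.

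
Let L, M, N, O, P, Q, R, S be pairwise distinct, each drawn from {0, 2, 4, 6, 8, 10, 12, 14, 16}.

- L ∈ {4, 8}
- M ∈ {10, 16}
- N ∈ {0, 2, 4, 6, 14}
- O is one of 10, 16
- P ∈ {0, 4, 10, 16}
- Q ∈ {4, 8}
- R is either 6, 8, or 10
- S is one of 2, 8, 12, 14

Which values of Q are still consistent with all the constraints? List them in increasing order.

4, 8

L and Q between them cover only {4, 8} — a naked pair. Remove those values from N, P, R, S.
M and O share exactly the 2 values {10, 16}; by pigeonhole those values go to them, so strike 10, 16 from P, R.
P must be 0 (only option left). Remove 0 from N.
R must be 6 (only option left). Remove 6 from N.
No further eliminations apply; Q can still be any of 4, 8.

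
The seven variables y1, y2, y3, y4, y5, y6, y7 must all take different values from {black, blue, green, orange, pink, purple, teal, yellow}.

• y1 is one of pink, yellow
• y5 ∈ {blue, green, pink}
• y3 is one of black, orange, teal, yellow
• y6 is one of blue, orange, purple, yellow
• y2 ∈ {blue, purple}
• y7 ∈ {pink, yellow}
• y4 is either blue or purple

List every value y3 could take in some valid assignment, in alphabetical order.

black, teal

y1 and y7 share exactly the 2 values {pink, yellow}; by pigeonhole those values go to them, so strike pink, yellow from y3, y5, y6.
y2 and y4 share exactly the 2 values {blue, purple}; by pigeonhole those values go to them, so strike blue, purple from y5, y6.
y5 has just one choice, so y5 = green.
That leaves y6 = orange. So y3 can't be orange.
No further eliminations apply; y3 can still be any of black, teal.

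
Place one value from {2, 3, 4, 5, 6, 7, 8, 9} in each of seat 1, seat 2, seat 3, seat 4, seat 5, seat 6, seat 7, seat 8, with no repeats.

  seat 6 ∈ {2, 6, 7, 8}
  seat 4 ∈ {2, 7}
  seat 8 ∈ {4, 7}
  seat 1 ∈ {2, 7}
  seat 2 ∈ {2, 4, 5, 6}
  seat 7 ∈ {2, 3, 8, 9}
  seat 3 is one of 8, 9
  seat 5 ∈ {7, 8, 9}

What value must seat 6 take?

Among the 8 variables, 3 fits only seat 7 (and all 8 values in {2, 3, 4, 5, 6, 7, 8, 9} must be used), so seat 7 = 3.
The 7 still-open variables draw from only 7 values {2, 4, 5, 6, 7, 8, 9}, so each is used; only seat 2 can be 5, hence seat 2 = 5.
Among the 6 still-open variables, 4 fits only seat 8 (and all 6 values in {2, 4, 6, 7, 8, 9} must be used), so seat 8 = 4.
The 5 still-open variables together cover exactly {2, 6, 7, 8, 9} — 5 values for 5 variables — and 6 appears only in seat 6's list, so seat 6 = 6.

6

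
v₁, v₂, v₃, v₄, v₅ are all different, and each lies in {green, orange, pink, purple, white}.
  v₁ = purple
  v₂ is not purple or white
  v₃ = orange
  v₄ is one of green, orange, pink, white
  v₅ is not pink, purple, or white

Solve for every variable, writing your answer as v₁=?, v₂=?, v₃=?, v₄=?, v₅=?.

v₁'s domain is down to {purple}, so v₁ = purple.
v₃ must be orange (only option left). Strike orange from v₂, v₄, v₅.
v₅'s domain is down to {green}, so v₅ = green. Remove green from v₂, v₄.
v₂ has just one choice, so v₂ = pink. So v₄ can't be pink.
v₄'s domain is down to {white}, so v₄ = white.

v₁=purple, v₂=pink, v₃=orange, v₄=white, v₅=green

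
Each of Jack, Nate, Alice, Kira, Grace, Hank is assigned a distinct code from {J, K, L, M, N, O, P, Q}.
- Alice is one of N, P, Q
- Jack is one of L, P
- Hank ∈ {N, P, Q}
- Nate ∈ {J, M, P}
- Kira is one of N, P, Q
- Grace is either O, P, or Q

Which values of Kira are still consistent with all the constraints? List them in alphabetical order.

N, P, Q

Alice, Kira, Hank between them cover only {N, P, Q} — a naked triple. Remove those values from Jack, Nate, Grace.
Jack's domain is down to {L}, so Jack = L.
Grace has just one choice, so Grace = O.
No further eliminations apply; Kira can still be any of N, P, Q.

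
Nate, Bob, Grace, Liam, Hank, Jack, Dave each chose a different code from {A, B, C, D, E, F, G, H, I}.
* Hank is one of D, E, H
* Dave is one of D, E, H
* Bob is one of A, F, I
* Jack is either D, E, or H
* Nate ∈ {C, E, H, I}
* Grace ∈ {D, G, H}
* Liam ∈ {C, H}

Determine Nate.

Hank, Jack, Dave share exactly the 3 values {D, E, H}; by pigeonhole those values go to them, so strike D, E, H from Nate, Grace, Liam.
Grace must be G (only option left).
That leaves Liam = C. Strike C from Nate.
So Nate = I.

I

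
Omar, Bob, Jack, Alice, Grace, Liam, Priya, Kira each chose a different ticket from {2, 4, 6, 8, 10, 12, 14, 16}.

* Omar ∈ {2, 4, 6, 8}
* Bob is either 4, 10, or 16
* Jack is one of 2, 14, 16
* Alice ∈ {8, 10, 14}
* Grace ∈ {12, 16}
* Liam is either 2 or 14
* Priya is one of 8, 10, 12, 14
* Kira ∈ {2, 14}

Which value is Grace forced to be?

The 8 variables together cover exactly {2, 4, 6, 8, 10, 12, 14, 16} — 8 values for 8 variables — and 6 appears only in Omar's list, so Omar = 6.
The 7 still-open variables draw from only 7 values {2, 4, 8, 10, 12, 14, 16}, so each is used; only Bob can be 4, hence Bob = 4.
Liam and Kira share exactly the 2 values {2, 14}; by pigeonhole those values go to them, so strike 2, 14 from Jack, Alice, Priya.
That leaves Jack = 16. Strike 16 from Grace.
So Grace = 12.

12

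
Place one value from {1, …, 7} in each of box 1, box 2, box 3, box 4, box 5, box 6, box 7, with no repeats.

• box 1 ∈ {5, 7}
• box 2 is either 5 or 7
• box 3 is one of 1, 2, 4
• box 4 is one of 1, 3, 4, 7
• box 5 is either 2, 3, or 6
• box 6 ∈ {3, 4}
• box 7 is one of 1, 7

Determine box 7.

1

The 7 variables draw from only 7 values {1, 2, 3, 4, 5, 6, 7}, so each is used; only box 5 can be 6, hence box 5 = 6.
Among the 6 still-open variables, 2 fits only box 3 (and all 6 values in {1, 2, 3, 4, 5, 7} must be used), so box 3 = 2.
box 1 and box 2 share exactly the 2 values {5, 7}; by pigeonhole those values go to them, so strike 5, 7 from box 4, box 7.
So box 7 = 1.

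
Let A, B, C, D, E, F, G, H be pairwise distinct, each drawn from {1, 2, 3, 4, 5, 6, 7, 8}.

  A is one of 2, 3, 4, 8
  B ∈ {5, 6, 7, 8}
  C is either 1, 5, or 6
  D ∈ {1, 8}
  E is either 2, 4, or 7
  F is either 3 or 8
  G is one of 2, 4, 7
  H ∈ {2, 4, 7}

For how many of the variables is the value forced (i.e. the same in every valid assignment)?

1

The 3 variables E, G, H are confined to {2, 4, 7}, which locks those values in; drop them from A, B.
A and F between them cover only {3, 8} — a naked pair. Remove those values from B, D.
D has just one choice, so D = 1. Strike 1 from C.
Determined: D=1. The other variables each still have more than one consistent value. That makes 1.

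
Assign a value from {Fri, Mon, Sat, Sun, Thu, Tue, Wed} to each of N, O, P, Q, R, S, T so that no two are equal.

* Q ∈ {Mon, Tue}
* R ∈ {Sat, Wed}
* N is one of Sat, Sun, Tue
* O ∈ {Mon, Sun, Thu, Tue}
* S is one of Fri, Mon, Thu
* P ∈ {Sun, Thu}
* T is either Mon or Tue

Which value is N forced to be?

The 7 variables draw from only 7 values {Fri, Mon, Sat, Sun, Thu, Tue, Wed}, so each is used; only S can be Fri, hence S = Fri.
Among the 6 still-open variables, Wed fits only R (and all 6 values in {Mon, Sat, Sun, Thu, Tue, Wed} must be used), so R = Wed.
The 5 still-open variables together cover exactly {Mon, Sat, Sun, Thu, Tue} — 5 values for 5 variables — and Sat appears only in N's list, so N = Sat.

Sat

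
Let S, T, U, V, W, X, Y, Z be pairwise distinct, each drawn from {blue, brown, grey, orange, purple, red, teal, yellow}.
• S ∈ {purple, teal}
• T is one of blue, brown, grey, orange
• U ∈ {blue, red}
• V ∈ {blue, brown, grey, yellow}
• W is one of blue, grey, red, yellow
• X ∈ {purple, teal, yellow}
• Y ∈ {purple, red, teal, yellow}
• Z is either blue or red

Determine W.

grey

Among the 8 variables, orange fits only T (and all 8 values in {blue, brown, grey, orange, purple, red, teal, yellow} must be used), so T = orange.
Among the 7 still-open variables, brown fits only V (and all 7 values in {blue, brown, grey, purple, red, teal, yellow} must be used), so V = brown.
The 6 still-open variables draw from only 6 values {blue, grey, purple, red, teal, yellow}, so each is used; only W can be grey, hence W = grey.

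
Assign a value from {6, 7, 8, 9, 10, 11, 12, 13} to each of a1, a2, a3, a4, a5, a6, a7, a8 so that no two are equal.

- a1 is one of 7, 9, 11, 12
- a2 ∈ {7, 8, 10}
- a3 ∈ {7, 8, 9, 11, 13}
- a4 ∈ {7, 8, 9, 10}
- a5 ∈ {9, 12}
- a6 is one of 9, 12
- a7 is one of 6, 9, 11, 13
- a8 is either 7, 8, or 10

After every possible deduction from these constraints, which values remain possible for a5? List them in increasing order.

The 8 variables draw from only 8 values {6, 7, 8, 9, 10, 11, 12, 13}, so each is used; only a7 can be 6, hence a7 = 6.
Among the 7 still-open variables, 13 fits only a3 (and all 7 values in {7, 8, 9, 10, 11, 12, 13} must be used), so a3 = 13.
The 6 still-open variables together cover exactly {7, 8, 9, 10, 11, 12} — 6 values for 6 variables — and 11 appears only in a1's list, so a1 = 11.
a5 and a6 between them cover only {9, 12} — a naked pair. Remove those values from a4.
No further eliminations apply; a5 can still be any of 9, 12.

9, 12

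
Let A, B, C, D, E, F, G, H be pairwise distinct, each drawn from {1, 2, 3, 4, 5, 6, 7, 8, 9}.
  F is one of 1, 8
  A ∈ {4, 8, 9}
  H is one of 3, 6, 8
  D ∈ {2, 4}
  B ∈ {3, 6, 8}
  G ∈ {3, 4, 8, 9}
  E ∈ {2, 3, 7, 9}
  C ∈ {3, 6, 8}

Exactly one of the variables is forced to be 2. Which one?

The 8 variables draw from only 8 values {1, 2, 3, 4, 6, 7, 8, 9}, so each is used; only F can be 1, hence F = 1.
Among the 7 still-open variables, 7 fits only E (and all 7 values in {2, 3, 4, 6, 7, 8, 9} must be used), so E = 7.
The 6 still-open variables draw from only 6 values {2, 3, 4, 6, 8, 9}, so each is used; only D can be 2, hence D = 2.

D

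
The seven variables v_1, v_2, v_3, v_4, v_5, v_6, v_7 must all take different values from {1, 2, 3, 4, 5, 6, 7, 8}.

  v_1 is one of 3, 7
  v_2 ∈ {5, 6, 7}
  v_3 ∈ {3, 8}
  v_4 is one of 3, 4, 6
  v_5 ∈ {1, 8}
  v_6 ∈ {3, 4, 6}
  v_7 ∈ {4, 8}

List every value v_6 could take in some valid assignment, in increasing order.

3, 4, 6

Among the 7 variables, 1 fits only v_5 (and all 7 values in {1, 3, 4, 5, 6, 7, 8} must be used), so v_5 = 1.
The 6 still-open variables draw from only 6 values {3, 4, 5, 6, 7, 8}, so each is used; only v_2 can be 5, hence v_2 = 5.
Among the 5 still-open variables, 7 fits only v_1 (and all 5 values in {3, 4, 6, 7, 8} must be used), so v_1 = 7.
No further eliminations apply; v_6 can still be any of 3, 4, 6.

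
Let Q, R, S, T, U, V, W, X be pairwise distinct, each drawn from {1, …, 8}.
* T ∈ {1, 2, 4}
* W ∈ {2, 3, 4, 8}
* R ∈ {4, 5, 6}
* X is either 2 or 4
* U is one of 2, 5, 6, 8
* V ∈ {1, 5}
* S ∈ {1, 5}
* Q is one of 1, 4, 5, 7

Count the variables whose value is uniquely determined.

4

Among the 8 variables, 3 fits only W (and all 8 values in {1, 2, 3, 4, 5, 6, 7, 8} must be used), so W = 3.
Among the 7 still-open variables, 7 fits only Q (and all 7 values in {1, 2, 4, 5, 6, 7, 8} must be used), so Q = 7.
The 6 still-open variables together cover exactly {1, 2, 4, 5, 6, 8} — 6 values for 6 variables — and 8 appears only in U's list, so U = 8.
The 5 still-open variables together cover exactly {1, 2, 4, 5, 6} — 5 values for 5 variables — and 6 appears only in R's list, so R = 6.
S and V between them cover only {1, 5} — a naked pair. Remove those values from T.
Determined: Q=7, R=6, U=8, W=3. The other variables each still have more than one consistent value. That makes 4.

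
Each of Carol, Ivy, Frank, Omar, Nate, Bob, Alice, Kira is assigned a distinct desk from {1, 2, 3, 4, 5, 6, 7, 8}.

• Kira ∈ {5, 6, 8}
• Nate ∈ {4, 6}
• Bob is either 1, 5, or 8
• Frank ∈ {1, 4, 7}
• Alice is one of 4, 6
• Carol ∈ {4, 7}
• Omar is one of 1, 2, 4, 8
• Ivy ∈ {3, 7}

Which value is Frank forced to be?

1

Among the 8 variables, 2 fits only Omar (and all 8 values in {1, 2, 3, 4, 5, 6, 7, 8} must be used), so Omar = 2.
The 7 still-open variables together cover exactly {1, 3, 4, 5, 6, 7, 8} — 7 values for 7 variables — and 3 appears only in Ivy's list, so Ivy = 3.
The 2 variables Nate and Alice are confined to {4, 6}, which locks those values in; drop them from Carol, Frank, Kira.
Carol must be 7 (only option left). Eliminate 7 elsewhere: Frank.
So Frank = 1.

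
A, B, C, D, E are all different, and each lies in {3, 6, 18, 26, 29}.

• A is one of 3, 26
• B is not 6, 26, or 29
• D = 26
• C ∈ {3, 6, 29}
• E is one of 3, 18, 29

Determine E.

29

D must be 26 (only option left). Strike 26 from A.
A must be 3 (only option left). Eliminate 3 elsewhere: B, C, E.
B has just one choice, so B = 18. Strike 18 from E.
So E = 29.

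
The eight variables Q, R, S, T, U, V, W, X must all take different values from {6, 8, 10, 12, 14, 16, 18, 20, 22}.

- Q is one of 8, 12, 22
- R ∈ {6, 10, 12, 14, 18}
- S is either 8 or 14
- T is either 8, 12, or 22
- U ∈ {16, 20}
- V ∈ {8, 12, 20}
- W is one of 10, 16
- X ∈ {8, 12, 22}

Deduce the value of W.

The 3 variables Q, T, X are confined to {8, 12, 22}, which locks those values in; drop them from R, S, V.
That leaves S = 14. So R can't be 14.
V's domain is down to {20}, so V = 20. Eliminate 20 elsewhere: U.
That leaves U = 16. So W can't be 16.
So W = 10.

10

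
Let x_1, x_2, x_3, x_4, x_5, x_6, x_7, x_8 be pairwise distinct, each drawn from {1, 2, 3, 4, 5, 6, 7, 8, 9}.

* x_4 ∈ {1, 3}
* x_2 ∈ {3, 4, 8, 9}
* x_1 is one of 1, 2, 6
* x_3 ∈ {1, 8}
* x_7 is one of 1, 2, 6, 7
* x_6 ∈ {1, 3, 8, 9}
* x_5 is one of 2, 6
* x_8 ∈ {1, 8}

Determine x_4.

Among the 8 variables, 4 fits only x_2 (and all 8 values in {1, 2, 3, 4, 6, 7, 8, 9} must be used), so x_2 = 4.
The 7 still-open variables draw from only 7 values {1, 2, 3, 6, 7, 8, 9}, so each is used; only x_7 can be 7, hence x_7 = 7.
The 6 still-open variables draw from only 6 values {1, 2, 3, 6, 8, 9}, so each is used; only x_6 can be 9, hence x_6 = 9.
Among the 5 still-open variables, 3 fits only x_4 (and all 5 values in {1, 2, 3, 6, 8} must be used), so x_4 = 3.

3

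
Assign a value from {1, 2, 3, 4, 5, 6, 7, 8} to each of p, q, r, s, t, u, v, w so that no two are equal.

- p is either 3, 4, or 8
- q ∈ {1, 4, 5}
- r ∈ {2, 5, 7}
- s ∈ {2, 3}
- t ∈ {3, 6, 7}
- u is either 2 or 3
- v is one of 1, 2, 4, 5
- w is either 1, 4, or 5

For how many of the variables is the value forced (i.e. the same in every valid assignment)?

3

The 8 variables together cover exactly {1, 2, 3, 4, 5, 6, 7, 8} — 8 values for 8 variables — and 6 appears only in t's list, so t = 6.
The 7 still-open variables together cover exactly {1, 2, 3, 4, 5, 7, 8} — 7 values for 7 variables — and 7 appears only in r's list, so r = 7.
The 6 still-open variables together cover exactly {1, 2, 3, 4, 5, 8} — 6 values for 6 variables — and 8 appears only in p's list, so p = 8.
The 2 variables s and u are confined to {2, 3}, which locks those values in; drop them from v.
Determined: p=8, r=7, t=6. The other variables each still have more than one consistent value. That makes 3.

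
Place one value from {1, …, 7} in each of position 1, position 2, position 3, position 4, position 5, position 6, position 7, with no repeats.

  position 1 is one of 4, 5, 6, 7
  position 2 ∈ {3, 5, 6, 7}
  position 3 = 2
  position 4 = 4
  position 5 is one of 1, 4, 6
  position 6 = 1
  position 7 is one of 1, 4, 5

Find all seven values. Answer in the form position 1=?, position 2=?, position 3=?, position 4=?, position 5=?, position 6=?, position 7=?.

position 3 must be 2 (only option left).
That leaves position 4 = 4. So position 1, position 5, position 7 can't be 4.
position 6 must be 1 (only option left). Strike 1 from position 5, position 7.
position 7's domain is down to {5}, so position 7 = 5. Remove 5 from position 1, position 2.
position 5 has just one choice, so position 5 = 6. Eliminate 6 elsewhere: position 1, position 2.
That leaves position 1 = 7. So position 2 can't be 7.
position 2's domain is down to {3}, so position 2 = 3.

position 1=7, position 2=3, position 3=2, position 4=4, position 5=6, position 6=1, position 7=5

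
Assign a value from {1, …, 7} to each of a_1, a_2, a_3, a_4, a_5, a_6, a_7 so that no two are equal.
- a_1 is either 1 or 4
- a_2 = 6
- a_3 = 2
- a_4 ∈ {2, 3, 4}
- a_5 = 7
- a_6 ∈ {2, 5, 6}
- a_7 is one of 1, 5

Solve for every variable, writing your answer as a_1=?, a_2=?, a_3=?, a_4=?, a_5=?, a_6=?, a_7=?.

a_2's domain is down to {6}, so a_2 = 6. So a_6 can't be 6.
a_3's domain is down to {2}, so a_3 = 2. Strike 2 from a_4, a_6.
a_5 has just one choice, so a_5 = 7.
a_6 must be 5 (only option left). So a_7 can't be 5.
a_7's domain is down to {1}, so a_7 = 1. Strike 1 from a_1.
a_1 has just one choice, so a_1 = 4. Eliminate 4 elsewhere: a_4.
a_4 must be 3 (only option left).

a_1=4, a_2=6, a_3=2, a_4=3, a_5=7, a_6=5, a_7=1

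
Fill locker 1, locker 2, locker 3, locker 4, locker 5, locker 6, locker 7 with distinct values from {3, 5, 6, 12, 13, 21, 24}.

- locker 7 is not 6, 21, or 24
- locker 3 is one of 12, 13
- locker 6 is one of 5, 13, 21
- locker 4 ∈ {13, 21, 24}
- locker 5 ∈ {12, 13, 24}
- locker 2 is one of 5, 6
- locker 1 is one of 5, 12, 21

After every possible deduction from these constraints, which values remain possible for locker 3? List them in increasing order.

12, 13

The 7 variables draw from only 7 values {3, 5, 6, 12, 13, 21, 24}, so each is used; only locker 7 can be 3, hence locker 7 = 3.
The 6 still-open variables draw from only 6 values {5, 6, 12, 13, 21, 24}, so each is used; only locker 2 can be 6, hence locker 2 = 6.
No further eliminations apply; locker 3 can still be any of 12, 13.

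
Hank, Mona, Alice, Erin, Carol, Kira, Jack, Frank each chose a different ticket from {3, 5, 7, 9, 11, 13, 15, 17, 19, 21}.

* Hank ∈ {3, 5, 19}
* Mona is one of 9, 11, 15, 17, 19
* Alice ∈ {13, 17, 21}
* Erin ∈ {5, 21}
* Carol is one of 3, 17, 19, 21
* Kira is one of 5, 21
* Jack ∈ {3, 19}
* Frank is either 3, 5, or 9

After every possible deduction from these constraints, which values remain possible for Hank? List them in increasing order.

3, 19

Erin and Kira share exactly the 2 values {5, 21}; by pigeonhole those values go to them, so strike 5, 21 from Hank, Alice, Carol, Frank.
The 2 variables Hank and Jack are confined to {3, 19}, which locks those values in; drop them from Mona, Carol, Frank.
Carol has just one choice, so Carol = 17. Eliminate 17 elsewhere: Mona, Alice.
Frank has just one choice, so Frank = 9. Remove 9 from Mona.
That leaves Alice = 13.
No further eliminations apply; Hank can still be any of 3, 19.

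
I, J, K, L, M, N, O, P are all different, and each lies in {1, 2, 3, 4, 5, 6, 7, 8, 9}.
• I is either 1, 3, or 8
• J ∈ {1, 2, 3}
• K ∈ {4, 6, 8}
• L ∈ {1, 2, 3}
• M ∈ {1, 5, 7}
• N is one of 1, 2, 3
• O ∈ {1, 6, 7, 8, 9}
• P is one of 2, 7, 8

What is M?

5

The 3 variables J, L, N are confined to {1, 2, 3}, which locks those values in; drop them from I, M, O, P.
I must be 8 (only option left). So K, O, P can't be 8.
P must be 7 (only option left). So M, O can't be 7.
So M = 5.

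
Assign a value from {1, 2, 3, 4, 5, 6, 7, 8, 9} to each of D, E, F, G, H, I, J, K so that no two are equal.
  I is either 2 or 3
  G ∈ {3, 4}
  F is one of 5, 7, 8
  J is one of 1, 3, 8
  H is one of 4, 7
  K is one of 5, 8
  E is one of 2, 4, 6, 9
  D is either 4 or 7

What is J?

1

D and H between them cover only {4, 7} — a naked pair. Remove those values from E, F, G.
That leaves G = 3. So I, J can't be 3.
I must be 2 (only option left). So E can't be 2.
The 2 variables F and K are confined to {5, 8}, which locks those values in; drop them from J.
So J = 1.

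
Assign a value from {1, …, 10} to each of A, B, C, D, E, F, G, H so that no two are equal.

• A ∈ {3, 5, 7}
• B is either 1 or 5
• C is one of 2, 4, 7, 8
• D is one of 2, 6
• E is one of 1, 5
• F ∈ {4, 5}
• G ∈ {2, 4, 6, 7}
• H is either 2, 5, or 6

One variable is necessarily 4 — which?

Among the 8 variables, 3 fits only A (and all 8 values in {1, 2, 3, 4, 5, 6, 7, 8} must be used), so A = 3.
The 7 still-open variables together cover exactly {1, 2, 4, 5, 6, 7, 8} — 7 values for 7 variables — and 8 appears only in C's list, so C = 8.
Among the 6 still-open variables, 7 fits only G (and all 6 values in {1, 2, 4, 5, 6, 7} must be used), so G = 7.
The 5 still-open variables draw from only 5 values {1, 2, 4, 5, 6}, so each is used; only F can be 4, hence F = 4.

F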